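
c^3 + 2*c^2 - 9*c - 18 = (c - 3)*(c + 2)*(c + 3)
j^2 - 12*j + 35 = (j - 7)*(j - 5)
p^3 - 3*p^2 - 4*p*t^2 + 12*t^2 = (p - 3)*(p - 2*t)*(p + 2*t)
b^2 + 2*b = b*(b + 2)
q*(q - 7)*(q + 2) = q^3 - 5*q^2 - 14*q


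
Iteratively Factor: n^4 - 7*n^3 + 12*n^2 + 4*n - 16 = (n - 2)*(n^3 - 5*n^2 + 2*n + 8) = (n - 4)*(n - 2)*(n^2 - n - 2) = (n - 4)*(n - 2)*(n + 1)*(n - 2)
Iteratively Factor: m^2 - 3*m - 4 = (m + 1)*(m - 4)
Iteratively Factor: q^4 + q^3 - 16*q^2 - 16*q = (q - 4)*(q^3 + 5*q^2 + 4*q) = q*(q - 4)*(q^2 + 5*q + 4) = q*(q - 4)*(q + 4)*(q + 1)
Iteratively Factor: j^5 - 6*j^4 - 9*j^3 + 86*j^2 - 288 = (j + 2)*(j^4 - 8*j^3 + 7*j^2 + 72*j - 144) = (j - 4)*(j + 2)*(j^3 - 4*j^2 - 9*j + 36) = (j - 4)*(j + 2)*(j + 3)*(j^2 - 7*j + 12) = (j - 4)*(j - 3)*(j + 2)*(j + 3)*(j - 4)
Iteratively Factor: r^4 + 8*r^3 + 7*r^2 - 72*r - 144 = (r - 3)*(r^3 + 11*r^2 + 40*r + 48) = (r - 3)*(r + 3)*(r^2 + 8*r + 16) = (r - 3)*(r + 3)*(r + 4)*(r + 4)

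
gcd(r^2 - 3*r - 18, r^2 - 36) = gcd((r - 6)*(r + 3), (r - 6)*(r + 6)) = r - 6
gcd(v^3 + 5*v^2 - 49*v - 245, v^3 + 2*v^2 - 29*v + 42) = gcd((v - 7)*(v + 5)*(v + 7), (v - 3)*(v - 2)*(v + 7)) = v + 7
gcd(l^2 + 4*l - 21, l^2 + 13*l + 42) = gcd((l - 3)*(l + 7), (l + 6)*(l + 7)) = l + 7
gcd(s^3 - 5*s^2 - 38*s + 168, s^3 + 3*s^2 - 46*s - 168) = s^2 - s - 42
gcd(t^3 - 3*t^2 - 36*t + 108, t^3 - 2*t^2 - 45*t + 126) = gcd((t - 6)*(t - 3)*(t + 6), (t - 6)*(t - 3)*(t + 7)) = t^2 - 9*t + 18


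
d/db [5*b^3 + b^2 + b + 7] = 15*b^2 + 2*b + 1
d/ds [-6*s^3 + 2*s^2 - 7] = 2*s*(2 - 9*s)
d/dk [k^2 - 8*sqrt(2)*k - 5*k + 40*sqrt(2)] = 2*k - 8*sqrt(2) - 5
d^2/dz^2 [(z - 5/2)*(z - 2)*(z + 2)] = 6*z - 5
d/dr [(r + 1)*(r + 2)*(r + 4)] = 3*r^2 + 14*r + 14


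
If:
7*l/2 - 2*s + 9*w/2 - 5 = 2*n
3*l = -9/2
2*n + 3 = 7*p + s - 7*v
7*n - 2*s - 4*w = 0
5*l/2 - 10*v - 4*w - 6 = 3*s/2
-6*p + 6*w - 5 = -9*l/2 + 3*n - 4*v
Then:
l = -3/2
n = 16570/9723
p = -32339/25928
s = -544/9723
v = -56283/25928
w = 19513/6482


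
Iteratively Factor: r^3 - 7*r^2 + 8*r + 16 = (r + 1)*(r^2 - 8*r + 16) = (r - 4)*(r + 1)*(r - 4)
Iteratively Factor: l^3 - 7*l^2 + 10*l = (l - 5)*(l^2 - 2*l) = l*(l - 5)*(l - 2)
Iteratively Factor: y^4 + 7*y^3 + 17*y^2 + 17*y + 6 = (y + 1)*(y^3 + 6*y^2 + 11*y + 6) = (y + 1)*(y + 3)*(y^2 + 3*y + 2) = (y + 1)*(y + 2)*(y + 3)*(y + 1)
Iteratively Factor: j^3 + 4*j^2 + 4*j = (j + 2)*(j^2 + 2*j) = (j + 2)^2*(j)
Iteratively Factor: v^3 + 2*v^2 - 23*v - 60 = (v + 4)*(v^2 - 2*v - 15) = (v - 5)*(v + 4)*(v + 3)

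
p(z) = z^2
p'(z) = 2*z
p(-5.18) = 26.83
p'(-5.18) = -10.36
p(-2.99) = 8.94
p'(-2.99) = -5.98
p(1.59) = 2.53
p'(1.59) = 3.18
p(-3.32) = 11.02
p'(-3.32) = -6.64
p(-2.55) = 6.50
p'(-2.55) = -5.10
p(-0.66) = 0.44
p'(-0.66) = -1.32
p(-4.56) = 20.79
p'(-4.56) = -9.12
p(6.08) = 36.97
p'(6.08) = 12.16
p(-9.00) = 81.00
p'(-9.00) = -18.00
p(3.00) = 9.00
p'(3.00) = 6.00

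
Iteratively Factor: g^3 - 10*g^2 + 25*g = (g)*(g^2 - 10*g + 25) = g*(g - 5)*(g - 5)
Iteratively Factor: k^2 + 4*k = (k)*(k + 4)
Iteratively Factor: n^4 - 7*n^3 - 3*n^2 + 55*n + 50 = (n - 5)*(n^3 - 2*n^2 - 13*n - 10) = (n - 5)*(n + 2)*(n^2 - 4*n - 5) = (n - 5)*(n + 1)*(n + 2)*(n - 5)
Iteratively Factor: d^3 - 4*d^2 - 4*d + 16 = (d - 2)*(d^2 - 2*d - 8) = (d - 2)*(d + 2)*(d - 4)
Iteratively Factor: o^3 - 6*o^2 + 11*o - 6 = (o - 2)*(o^2 - 4*o + 3) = (o - 2)*(o - 1)*(o - 3)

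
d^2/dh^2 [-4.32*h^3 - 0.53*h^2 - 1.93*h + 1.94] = -25.92*h - 1.06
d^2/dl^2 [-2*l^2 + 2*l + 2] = -4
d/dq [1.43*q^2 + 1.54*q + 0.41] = 2.86*q + 1.54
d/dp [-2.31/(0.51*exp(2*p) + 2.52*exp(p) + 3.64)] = (2.3562*exp(p) + 5.8212)*exp(p)/(0.51*exp(2*p) + 2.52*exp(p) + 3.64)^2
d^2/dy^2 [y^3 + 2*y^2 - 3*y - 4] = 6*y + 4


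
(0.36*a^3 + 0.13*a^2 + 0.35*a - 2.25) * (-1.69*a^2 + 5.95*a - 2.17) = -0.6084*a^5 + 1.9223*a^4 - 0.5992*a^3 + 5.6029*a^2 - 14.147*a + 4.8825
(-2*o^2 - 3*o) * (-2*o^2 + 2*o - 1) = 4*o^4 + 2*o^3 - 4*o^2 + 3*o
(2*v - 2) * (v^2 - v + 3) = 2*v^3 - 4*v^2 + 8*v - 6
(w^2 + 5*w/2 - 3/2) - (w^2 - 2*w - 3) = 9*w/2 + 3/2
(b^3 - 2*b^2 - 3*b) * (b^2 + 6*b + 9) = b^5 + 4*b^4 - 6*b^3 - 36*b^2 - 27*b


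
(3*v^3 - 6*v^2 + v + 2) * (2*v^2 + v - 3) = 6*v^5 - 9*v^4 - 13*v^3 + 23*v^2 - v - 6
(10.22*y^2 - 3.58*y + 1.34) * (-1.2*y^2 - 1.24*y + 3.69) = -12.264*y^4 - 8.3768*y^3 + 40.543*y^2 - 14.8718*y + 4.9446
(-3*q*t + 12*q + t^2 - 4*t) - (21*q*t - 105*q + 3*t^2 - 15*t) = -24*q*t + 117*q - 2*t^2 + 11*t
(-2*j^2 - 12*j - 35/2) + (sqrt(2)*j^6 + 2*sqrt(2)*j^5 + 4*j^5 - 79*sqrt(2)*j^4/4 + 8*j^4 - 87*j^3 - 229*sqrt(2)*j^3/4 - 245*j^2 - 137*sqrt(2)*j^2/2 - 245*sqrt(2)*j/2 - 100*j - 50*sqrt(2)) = sqrt(2)*j^6 + 2*sqrt(2)*j^5 + 4*j^5 - 79*sqrt(2)*j^4/4 + 8*j^4 - 87*j^3 - 229*sqrt(2)*j^3/4 - 247*j^2 - 137*sqrt(2)*j^2/2 - 245*sqrt(2)*j/2 - 112*j - 50*sqrt(2) - 35/2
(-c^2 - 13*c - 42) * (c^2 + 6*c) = -c^4 - 19*c^3 - 120*c^2 - 252*c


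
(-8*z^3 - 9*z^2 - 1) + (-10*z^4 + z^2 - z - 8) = -10*z^4 - 8*z^3 - 8*z^2 - z - 9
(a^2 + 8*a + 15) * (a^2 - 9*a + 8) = a^4 - a^3 - 49*a^2 - 71*a + 120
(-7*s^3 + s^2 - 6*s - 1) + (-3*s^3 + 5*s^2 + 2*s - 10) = -10*s^3 + 6*s^2 - 4*s - 11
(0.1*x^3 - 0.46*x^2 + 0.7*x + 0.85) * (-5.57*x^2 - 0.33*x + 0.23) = -0.557*x^5 + 2.5292*x^4 - 3.7242*x^3 - 5.0713*x^2 - 0.1195*x + 0.1955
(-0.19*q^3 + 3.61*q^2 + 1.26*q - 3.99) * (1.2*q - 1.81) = -0.228*q^4 + 4.6759*q^3 - 5.0221*q^2 - 7.0686*q + 7.2219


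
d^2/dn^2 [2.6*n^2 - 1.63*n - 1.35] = 5.20000000000000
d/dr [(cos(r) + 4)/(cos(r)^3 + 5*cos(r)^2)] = (17*cos(r) + cos(2*r) + 41)*sin(r)/((cos(r) + 5)^2*cos(r)^3)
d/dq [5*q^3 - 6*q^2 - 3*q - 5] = 15*q^2 - 12*q - 3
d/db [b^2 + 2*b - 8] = 2*b + 2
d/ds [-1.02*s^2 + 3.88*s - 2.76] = 3.88 - 2.04*s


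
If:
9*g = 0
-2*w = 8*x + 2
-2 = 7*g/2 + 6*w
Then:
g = 0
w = -1/3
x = -1/6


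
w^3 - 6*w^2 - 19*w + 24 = (w - 8)*(w - 1)*(w + 3)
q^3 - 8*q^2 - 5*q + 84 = (q - 7)*(q - 4)*(q + 3)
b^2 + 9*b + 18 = (b + 3)*(b + 6)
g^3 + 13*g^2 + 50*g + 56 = (g + 2)*(g + 4)*(g + 7)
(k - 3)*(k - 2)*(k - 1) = k^3 - 6*k^2 + 11*k - 6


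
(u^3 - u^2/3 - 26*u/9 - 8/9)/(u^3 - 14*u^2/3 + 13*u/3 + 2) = (u + 4/3)/(u - 3)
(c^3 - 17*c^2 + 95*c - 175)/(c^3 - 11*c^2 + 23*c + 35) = (c - 5)/(c + 1)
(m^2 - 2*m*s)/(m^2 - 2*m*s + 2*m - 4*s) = m/(m + 2)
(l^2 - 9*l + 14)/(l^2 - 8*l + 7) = (l - 2)/(l - 1)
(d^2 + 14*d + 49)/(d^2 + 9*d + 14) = (d + 7)/(d + 2)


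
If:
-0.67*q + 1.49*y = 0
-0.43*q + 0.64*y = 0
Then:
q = 0.00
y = 0.00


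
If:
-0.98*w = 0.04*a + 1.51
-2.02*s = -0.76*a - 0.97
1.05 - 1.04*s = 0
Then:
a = 1.41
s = 1.01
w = -1.60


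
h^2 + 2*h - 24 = (h - 4)*(h + 6)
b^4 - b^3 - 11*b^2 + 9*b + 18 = (b - 3)*(b - 2)*(b + 1)*(b + 3)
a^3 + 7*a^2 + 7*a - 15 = (a - 1)*(a + 3)*(a + 5)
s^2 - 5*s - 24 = (s - 8)*(s + 3)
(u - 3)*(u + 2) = u^2 - u - 6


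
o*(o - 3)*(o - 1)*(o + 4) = o^4 - 13*o^2 + 12*o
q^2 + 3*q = q*(q + 3)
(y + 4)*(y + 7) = y^2 + 11*y + 28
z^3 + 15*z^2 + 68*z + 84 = (z + 2)*(z + 6)*(z + 7)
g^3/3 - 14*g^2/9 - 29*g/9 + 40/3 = (g/3 + 1)*(g - 5)*(g - 8/3)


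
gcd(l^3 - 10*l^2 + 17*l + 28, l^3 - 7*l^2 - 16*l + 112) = l^2 - 11*l + 28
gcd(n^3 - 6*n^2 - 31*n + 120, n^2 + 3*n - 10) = n + 5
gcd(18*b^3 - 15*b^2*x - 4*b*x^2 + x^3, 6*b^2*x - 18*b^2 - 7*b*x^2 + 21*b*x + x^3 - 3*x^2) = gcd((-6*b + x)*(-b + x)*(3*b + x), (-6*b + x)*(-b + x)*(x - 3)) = 6*b^2 - 7*b*x + x^2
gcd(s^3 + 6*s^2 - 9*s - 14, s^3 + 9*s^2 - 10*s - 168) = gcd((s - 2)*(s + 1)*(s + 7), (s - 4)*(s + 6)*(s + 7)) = s + 7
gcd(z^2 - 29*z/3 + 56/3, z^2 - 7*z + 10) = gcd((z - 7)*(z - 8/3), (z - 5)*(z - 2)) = 1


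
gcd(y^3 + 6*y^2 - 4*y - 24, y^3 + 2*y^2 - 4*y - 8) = y^2 - 4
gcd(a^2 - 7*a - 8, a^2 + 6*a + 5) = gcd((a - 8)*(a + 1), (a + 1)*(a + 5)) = a + 1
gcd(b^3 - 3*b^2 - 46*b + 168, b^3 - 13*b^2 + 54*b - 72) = b^2 - 10*b + 24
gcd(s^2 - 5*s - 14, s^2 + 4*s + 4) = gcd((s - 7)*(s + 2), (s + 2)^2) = s + 2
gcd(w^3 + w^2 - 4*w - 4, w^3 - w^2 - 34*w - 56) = w + 2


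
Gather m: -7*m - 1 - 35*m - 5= -42*m - 6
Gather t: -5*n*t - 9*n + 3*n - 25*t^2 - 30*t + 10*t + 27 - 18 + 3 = -6*n - 25*t^2 + t*(-5*n - 20) + 12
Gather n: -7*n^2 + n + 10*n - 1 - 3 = -7*n^2 + 11*n - 4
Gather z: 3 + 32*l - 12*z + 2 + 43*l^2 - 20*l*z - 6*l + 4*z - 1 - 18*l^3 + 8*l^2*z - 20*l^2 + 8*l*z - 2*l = -18*l^3 + 23*l^2 + 24*l + z*(8*l^2 - 12*l - 8) + 4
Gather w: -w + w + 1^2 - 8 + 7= 0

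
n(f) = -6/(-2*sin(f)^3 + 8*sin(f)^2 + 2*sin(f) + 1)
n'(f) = -6*(6*sin(f)^2*cos(f) - 16*sin(f)*cos(f) - 2*cos(f))/(-2*sin(f)^3 + 8*sin(f)^2 + 2*sin(f) + 1)^2 = 12*(16*sin(2*f) + cos(f) + 3*cos(3*f))/(-sin(f) - sin(3*f) + 8*cos(2*f) - 10)^2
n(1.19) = -0.74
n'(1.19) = 0.39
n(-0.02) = -6.23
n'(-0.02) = 10.85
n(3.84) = -1.69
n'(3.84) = 3.92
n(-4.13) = -0.85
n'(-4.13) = -0.73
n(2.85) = -2.74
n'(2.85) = -7.32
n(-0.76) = -1.47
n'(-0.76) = -3.11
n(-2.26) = -1.17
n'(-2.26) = 2.01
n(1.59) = -0.67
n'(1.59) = -0.02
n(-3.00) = -6.80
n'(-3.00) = 2.88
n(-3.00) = -6.80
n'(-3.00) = 2.88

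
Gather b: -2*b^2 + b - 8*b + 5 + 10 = -2*b^2 - 7*b + 15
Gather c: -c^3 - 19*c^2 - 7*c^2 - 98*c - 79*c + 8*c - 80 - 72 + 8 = -c^3 - 26*c^2 - 169*c - 144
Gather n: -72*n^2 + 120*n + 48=-72*n^2 + 120*n + 48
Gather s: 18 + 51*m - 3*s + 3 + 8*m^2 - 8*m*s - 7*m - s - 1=8*m^2 + 44*m + s*(-8*m - 4) + 20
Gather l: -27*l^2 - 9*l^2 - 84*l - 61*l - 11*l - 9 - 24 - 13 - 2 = -36*l^2 - 156*l - 48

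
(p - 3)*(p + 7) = p^2 + 4*p - 21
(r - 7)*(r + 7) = r^2 - 49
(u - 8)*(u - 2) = u^2 - 10*u + 16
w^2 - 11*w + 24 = (w - 8)*(w - 3)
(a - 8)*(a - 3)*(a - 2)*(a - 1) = a^4 - 14*a^3 + 59*a^2 - 94*a + 48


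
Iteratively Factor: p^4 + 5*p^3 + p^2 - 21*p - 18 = (p + 1)*(p^3 + 4*p^2 - 3*p - 18) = (p - 2)*(p + 1)*(p^2 + 6*p + 9) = (p - 2)*(p + 1)*(p + 3)*(p + 3)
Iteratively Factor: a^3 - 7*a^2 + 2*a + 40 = (a - 4)*(a^2 - 3*a - 10) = (a - 4)*(a + 2)*(a - 5)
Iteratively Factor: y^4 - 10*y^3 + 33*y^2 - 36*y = (y)*(y^3 - 10*y^2 + 33*y - 36) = y*(y - 3)*(y^2 - 7*y + 12) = y*(y - 3)^2*(y - 4)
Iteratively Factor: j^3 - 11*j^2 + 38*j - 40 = (j - 5)*(j^2 - 6*j + 8) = (j - 5)*(j - 4)*(j - 2)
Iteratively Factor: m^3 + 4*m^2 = (m)*(m^2 + 4*m) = m*(m + 4)*(m)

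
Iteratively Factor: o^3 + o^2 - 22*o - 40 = (o + 2)*(o^2 - o - 20) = (o - 5)*(o + 2)*(o + 4)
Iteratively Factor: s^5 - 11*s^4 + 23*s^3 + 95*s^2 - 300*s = (s)*(s^4 - 11*s^3 + 23*s^2 + 95*s - 300) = s*(s + 3)*(s^3 - 14*s^2 + 65*s - 100) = s*(s - 4)*(s + 3)*(s^2 - 10*s + 25) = s*(s - 5)*(s - 4)*(s + 3)*(s - 5)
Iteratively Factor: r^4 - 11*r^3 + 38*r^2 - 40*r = (r)*(r^3 - 11*r^2 + 38*r - 40) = r*(r - 5)*(r^2 - 6*r + 8) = r*(r - 5)*(r - 2)*(r - 4)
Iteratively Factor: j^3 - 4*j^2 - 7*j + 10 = (j + 2)*(j^2 - 6*j + 5) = (j - 5)*(j + 2)*(j - 1)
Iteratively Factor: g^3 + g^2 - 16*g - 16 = (g + 4)*(g^2 - 3*g - 4) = (g + 1)*(g + 4)*(g - 4)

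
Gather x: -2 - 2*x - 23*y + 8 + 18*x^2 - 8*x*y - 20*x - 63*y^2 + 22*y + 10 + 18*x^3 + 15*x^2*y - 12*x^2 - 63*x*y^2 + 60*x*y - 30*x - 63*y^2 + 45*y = 18*x^3 + x^2*(15*y + 6) + x*(-63*y^2 + 52*y - 52) - 126*y^2 + 44*y + 16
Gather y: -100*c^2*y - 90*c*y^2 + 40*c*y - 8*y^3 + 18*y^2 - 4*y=-8*y^3 + y^2*(18 - 90*c) + y*(-100*c^2 + 40*c - 4)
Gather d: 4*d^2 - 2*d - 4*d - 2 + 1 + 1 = 4*d^2 - 6*d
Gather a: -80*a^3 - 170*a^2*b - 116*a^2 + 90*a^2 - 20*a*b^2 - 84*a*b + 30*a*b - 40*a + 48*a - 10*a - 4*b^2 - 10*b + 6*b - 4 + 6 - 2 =-80*a^3 + a^2*(-170*b - 26) + a*(-20*b^2 - 54*b - 2) - 4*b^2 - 4*b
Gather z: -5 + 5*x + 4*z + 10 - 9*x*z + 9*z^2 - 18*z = 5*x + 9*z^2 + z*(-9*x - 14) + 5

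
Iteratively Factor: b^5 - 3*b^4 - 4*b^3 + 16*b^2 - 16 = (b + 2)*(b^4 - 5*b^3 + 6*b^2 + 4*b - 8) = (b - 2)*(b + 2)*(b^3 - 3*b^2 + 4) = (b - 2)*(b + 1)*(b + 2)*(b^2 - 4*b + 4) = (b - 2)^2*(b + 1)*(b + 2)*(b - 2)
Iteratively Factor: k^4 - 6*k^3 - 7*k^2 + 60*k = (k + 3)*(k^3 - 9*k^2 + 20*k) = k*(k + 3)*(k^2 - 9*k + 20) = k*(k - 5)*(k + 3)*(k - 4)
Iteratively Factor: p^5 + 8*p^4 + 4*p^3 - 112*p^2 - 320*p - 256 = (p + 2)*(p^4 + 6*p^3 - 8*p^2 - 96*p - 128) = (p + 2)*(p + 4)*(p^3 + 2*p^2 - 16*p - 32) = (p + 2)^2*(p + 4)*(p^2 - 16) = (p + 2)^2*(p + 4)^2*(p - 4)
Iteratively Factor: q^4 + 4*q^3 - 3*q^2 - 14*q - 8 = (q + 1)*(q^3 + 3*q^2 - 6*q - 8) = (q + 1)*(q + 4)*(q^2 - q - 2) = (q + 1)^2*(q + 4)*(q - 2)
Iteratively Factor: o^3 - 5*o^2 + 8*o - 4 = (o - 1)*(o^2 - 4*o + 4) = (o - 2)*(o - 1)*(o - 2)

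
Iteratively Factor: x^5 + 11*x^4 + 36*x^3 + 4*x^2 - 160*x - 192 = (x + 2)*(x^4 + 9*x^3 + 18*x^2 - 32*x - 96) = (x + 2)*(x + 4)*(x^3 + 5*x^2 - 2*x - 24) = (x + 2)*(x + 3)*(x + 4)*(x^2 + 2*x - 8) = (x + 2)*(x + 3)*(x + 4)^2*(x - 2)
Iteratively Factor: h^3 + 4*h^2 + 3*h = (h + 3)*(h^2 + h) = (h + 1)*(h + 3)*(h)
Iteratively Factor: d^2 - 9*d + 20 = (d - 5)*(d - 4)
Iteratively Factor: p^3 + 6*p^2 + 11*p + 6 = (p + 2)*(p^2 + 4*p + 3) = (p + 1)*(p + 2)*(p + 3)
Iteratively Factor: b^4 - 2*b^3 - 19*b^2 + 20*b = (b + 4)*(b^3 - 6*b^2 + 5*b) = (b - 5)*(b + 4)*(b^2 - b) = (b - 5)*(b - 1)*(b + 4)*(b)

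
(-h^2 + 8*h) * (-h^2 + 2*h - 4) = h^4 - 10*h^3 + 20*h^2 - 32*h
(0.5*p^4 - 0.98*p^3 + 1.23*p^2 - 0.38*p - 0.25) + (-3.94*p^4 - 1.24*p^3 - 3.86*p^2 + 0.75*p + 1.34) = -3.44*p^4 - 2.22*p^3 - 2.63*p^2 + 0.37*p + 1.09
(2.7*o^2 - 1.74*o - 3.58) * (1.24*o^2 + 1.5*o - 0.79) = 3.348*o^4 + 1.8924*o^3 - 9.1822*o^2 - 3.9954*o + 2.8282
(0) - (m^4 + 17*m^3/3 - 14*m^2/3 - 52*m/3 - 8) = -m^4 - 17*m^3/3 + 14*m^2/3 + 52*m/3 + 8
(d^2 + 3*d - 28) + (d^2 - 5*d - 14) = 2*d^2 - 2*d - 42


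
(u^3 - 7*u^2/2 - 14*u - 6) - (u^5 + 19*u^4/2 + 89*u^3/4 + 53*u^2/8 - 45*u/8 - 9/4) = -u^5 - 19*u^4/2 - 85*u^3/4 - 81*u^2/8 - 67*u/8 - 15/4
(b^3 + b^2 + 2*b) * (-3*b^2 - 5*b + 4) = -3*b^5 - 8*b^4 - 7*b^3 - 6*b^2 + 8*b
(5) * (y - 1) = 5*y - 5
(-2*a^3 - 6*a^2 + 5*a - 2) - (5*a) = -2*a^3 - 6*a^2 - 2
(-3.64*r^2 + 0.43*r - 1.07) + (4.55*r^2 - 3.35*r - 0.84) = 0.91*r^2 - 2.92*r - 1.91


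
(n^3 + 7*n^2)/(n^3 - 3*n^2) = (n + 7)/(n - 3)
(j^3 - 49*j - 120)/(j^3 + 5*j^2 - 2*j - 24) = (j^2 - 3*j - 40)/(j^2 + 2*j - 8)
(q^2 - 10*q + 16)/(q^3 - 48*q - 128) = (q - 2)/(q^2 + 8*q + 16)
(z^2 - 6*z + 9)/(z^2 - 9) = (z - 3)/(z + 3)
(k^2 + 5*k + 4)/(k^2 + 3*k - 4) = (k + 1)/(k - 1)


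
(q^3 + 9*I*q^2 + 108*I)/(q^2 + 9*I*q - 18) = (q^2 + 3*I*q + 18)/(q + 3*I)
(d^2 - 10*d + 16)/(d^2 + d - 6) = (d - 8)/(d + 3)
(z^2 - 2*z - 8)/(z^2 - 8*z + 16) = (z + 2)/(z - 4)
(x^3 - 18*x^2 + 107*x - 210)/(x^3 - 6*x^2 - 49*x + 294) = (x - 5)/(x + 7)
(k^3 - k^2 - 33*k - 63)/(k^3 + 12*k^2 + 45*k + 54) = (k - 7)/(k + 6)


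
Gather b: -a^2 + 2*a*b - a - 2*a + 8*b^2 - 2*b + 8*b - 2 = -a^2 - 3*a + 8*b^2 + b*(2*a + 6) - 2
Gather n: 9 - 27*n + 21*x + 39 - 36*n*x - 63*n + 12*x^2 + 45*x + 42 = n*(-36*x - 90) + 12*x^2 + 66*x + 90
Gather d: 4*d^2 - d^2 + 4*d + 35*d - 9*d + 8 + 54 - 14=3*d^2 + 30*d + 48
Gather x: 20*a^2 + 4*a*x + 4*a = 20*a^2 + 4*a*x + 4*a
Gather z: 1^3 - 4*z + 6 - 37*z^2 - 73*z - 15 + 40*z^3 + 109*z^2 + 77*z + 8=40*z^3 + 72*z^2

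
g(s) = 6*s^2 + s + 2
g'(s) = 12*s + 1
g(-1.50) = 14.00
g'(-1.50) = -17.00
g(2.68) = 47.77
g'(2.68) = 33.16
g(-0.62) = 3.69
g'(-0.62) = -6.44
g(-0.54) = 3.21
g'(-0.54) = -5.48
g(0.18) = 2.37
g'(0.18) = 3.16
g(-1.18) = 9.17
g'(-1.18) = -13.16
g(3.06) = 61.24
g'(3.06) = 37.72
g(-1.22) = 9.71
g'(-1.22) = -13.64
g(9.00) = 497.00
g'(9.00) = 109.00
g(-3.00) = 53.00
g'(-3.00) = -35.00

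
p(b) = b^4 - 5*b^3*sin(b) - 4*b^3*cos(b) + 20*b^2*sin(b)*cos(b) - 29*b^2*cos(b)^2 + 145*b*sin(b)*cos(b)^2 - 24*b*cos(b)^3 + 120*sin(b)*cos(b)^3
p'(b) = 4*b^3*sin(b) - 5*b^3*cos(b) + 4*b^3 - 20*b^2*sin(b)^2 + 58*b^2*sin(b)*cos(b) - 15*b^2*sin(b) + 20*b^2*cos(b)^2 - 12*b^2*cos(b) - 290*b*sin(b)^2*cos(b) + 72*b*sin(b)*cos(b)^2 + 40*b*sin(b)*cos(b) + 145*b*cos(b)^3 - 58*b*cos(b)^2 - 360*sin(b)^2*cos(b)^2 + 145*sin(b)*cos(b)^2 + 120*cos(b)^4 - 24*cos(b)^3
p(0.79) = 57.95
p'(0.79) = -38.49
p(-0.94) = 5.09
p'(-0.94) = -3.56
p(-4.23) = 118.55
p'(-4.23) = -1861.29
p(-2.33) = 54.65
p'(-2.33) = 33.81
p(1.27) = 13.04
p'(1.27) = -111.53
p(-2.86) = -155.65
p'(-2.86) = 755.46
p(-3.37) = -544.18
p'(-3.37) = 488.22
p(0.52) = 54.69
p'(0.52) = 61.83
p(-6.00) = 1591.07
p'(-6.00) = 131.30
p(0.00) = 0.00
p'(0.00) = 96.00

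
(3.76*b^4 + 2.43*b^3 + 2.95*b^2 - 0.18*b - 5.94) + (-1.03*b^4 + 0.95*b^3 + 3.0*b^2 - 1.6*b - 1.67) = 2.73*b^4 + 3.38*b^3 + 5.95*b^2 - 1.78*b - 7.61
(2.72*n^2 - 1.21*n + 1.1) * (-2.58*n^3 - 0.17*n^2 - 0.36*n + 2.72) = -7.0176*n^5 + 2.6594*n^4 - 3.6115*n^3 + 7.647*n^2 - 3.6872*n + 2.992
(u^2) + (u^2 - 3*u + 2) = 2*u^2 - 3*u + 2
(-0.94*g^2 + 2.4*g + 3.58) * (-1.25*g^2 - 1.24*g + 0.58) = 1.175*g^4 - 1.8344*g^3 - 7.9962*g^2 - 3.0472*g + 2.0764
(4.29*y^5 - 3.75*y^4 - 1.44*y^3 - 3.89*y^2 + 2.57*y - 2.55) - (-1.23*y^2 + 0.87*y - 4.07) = 4.29*y^5 - 3.75*y^4 - 1.44*y^3 - 2.66*y^2 + 1.7*y + 1.52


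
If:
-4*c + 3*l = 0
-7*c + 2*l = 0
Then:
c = 0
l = 0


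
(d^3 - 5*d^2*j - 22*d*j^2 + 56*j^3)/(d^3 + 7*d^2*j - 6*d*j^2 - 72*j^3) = (d^2 - 9*d*j + 14*j^2)/(d^2 + 3*d*j - 18*j^2)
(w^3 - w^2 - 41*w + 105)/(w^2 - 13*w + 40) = (w^2 + 4*w - 21)/(w - 8)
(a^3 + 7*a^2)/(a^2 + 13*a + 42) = a^2/(a + 6)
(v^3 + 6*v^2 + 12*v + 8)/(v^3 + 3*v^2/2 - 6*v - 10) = 2*(v + 2)/(2*v - 5)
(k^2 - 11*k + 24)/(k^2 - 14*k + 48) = (k - 3)/(k - 6)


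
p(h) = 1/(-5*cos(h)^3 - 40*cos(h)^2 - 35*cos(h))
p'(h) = (-15*sin(h)*cos(h)^2 - 80*sin(h)*cos(h) - 35*sin(h))/(-5*cos(h)^3 - 40*cos(h)^2 - 35*cos(h))^2 = (3*sin(h)^2 - 16*cos(h) - 10)*sin(h)/(5*(cos(h)^2 + 8*cos(h) + 7)^2*cos(h)^2)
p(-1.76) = 0.19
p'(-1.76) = 0.74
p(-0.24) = -0.01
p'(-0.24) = 0.01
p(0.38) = -0.01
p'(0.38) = -0.01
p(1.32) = -0.09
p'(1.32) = -0.43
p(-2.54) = 0.22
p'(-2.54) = -0.59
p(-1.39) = -0.13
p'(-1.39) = 0.85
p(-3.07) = 13.04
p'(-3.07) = -363.35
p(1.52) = -0.53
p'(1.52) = -11.04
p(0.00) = -0.01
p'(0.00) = 0.00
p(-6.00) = -0.01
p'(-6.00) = -0.00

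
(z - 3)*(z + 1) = z^2 - 2*z - 3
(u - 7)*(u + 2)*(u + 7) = u^3 + 2*u^2 - 49*u - 98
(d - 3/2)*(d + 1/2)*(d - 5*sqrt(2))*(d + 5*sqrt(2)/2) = d^4 - 5*sqrt(2)*d^3/2 - d^3 - 103*d^2/4 + 5*sqrt(2)*d^2/2 + 15*sqrt(2)*d/8 + 25*d + 75/4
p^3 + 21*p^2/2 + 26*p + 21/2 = (p + 1/2)*(p + 3)*(p + 7)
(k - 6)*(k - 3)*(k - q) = k^3 - k^2*q - 9*k^2 + 9*k*q + 18*k - 18*q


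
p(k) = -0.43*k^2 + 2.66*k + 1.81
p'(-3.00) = 5.24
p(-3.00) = -10.04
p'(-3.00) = 5.24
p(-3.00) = -10.04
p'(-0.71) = 3.27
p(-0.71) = -0.30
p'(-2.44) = 4.76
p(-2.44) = -7.24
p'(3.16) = -0.06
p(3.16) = 5.92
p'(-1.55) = 3.99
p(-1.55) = -3.35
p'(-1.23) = 3.72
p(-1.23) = -2.11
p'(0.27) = 2.43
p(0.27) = 2.50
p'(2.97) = 0.11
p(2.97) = 5.92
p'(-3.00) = 5.24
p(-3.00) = -10.04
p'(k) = 2.66 - 0.86*k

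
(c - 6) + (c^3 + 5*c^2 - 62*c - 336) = c^3 + 5*c^2 - 61*c - 342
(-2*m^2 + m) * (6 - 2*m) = 4*m^3 - 14*m^2 + 6*m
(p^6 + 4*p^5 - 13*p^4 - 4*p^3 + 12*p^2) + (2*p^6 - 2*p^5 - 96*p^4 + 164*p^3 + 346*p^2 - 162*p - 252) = 3*p^6 + 2*p^5 - 109*p^4 + 160*p^3 + 358*p^2 - 162*p - 252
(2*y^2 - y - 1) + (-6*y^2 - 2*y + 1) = -4*y^2 - 3*y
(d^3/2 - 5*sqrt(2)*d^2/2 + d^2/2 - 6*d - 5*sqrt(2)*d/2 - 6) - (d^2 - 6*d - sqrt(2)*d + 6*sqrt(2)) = d^3/2 - 5*sqrt(2)*d^2/2 - d^2/2 - 3*sqrt(2)*d/2 - 6*sqrt(2) - 6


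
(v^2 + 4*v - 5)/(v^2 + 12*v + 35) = (v - 1)/(v + 7)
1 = 1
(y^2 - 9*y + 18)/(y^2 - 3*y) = (y - 6)/y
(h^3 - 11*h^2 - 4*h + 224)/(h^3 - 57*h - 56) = (h^2 - 3*h - 28)/(h^2 + 8*h + 7)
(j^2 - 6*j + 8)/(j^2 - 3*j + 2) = (j - 4)/(j - 1)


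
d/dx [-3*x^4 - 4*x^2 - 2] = -12*x^3 - 8*x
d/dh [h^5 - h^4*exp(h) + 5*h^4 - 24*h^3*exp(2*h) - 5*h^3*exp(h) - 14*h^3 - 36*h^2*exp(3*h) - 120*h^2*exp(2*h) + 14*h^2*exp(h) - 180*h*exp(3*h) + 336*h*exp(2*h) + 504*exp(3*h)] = -h^4*exp(h) + 5*h^4 - 48*h^3*exp(2*h) - 9*h^3*exp(h) + 20*h^3 - 108*h^2*exp(3*h) - 312*h^2*exp(2*h) - h^2*exp(h) - 42*h^2 - 612*h*exp(3*h) + 432*h*exp(2*h) + 28*h*exp(h) + 1332*exp(3*h) + 336*exp(2*h)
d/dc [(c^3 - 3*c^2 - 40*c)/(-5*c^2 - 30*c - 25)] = (-c^2 - 2*c + 8)/(5*(c^2 + 2*c + 1))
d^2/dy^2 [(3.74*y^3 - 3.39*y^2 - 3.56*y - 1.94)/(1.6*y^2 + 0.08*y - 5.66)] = (1.4210854715202e-14*y^5 + 50.427392*y^3 - 224.158272*y^2 + 523.952784*y - 255.587416)/(4.096*y^6 + 0.6144*y^5 - 43.43808*y^4 - 4.346368*y^3 + 153.662208*y^2 + 7.688544*y - 181.321496)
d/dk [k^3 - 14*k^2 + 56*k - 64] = 3*k^2 - 28*k + 56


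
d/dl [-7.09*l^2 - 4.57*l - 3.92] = -14.18*l - 4.57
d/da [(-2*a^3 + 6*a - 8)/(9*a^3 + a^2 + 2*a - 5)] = 2*(-a^4 - 58*a^3 + 120*a^2 + 8*a - 7)/(81*a^6 + 18*a^5 + 37*a^4 - 86*a^3 - 6*a^2 - 20*a + 25)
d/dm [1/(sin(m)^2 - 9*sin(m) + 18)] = (9 - 2*sin(m))*cos(m)/(sin(m)^2 - 9*sin(m) + 18)^2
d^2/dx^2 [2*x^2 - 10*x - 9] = 4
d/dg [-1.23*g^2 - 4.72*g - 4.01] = -2.46*g - 4.72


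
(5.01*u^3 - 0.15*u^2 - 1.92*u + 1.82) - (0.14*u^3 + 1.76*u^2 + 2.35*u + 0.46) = 4.87*u^3 - 1.91*u^2 - 4.27*u + 1.36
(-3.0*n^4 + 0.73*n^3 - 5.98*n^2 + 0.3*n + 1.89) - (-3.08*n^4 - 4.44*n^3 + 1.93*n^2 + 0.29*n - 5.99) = 0.0800000000000001*n^4 + 5.17*n^3 - 7.91*n^2 + 0.01*n + 7.88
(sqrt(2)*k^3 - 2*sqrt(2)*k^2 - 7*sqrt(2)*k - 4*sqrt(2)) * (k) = sqrt(2)*k^4 - 2*sqrt(2)*k^3 - 7*sqrt(2)*k^2 - 4*sqrt(2)*k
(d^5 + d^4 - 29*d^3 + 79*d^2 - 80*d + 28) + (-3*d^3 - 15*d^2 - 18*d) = d^5 + d^4 - 32*d^3 + 64*d^2 - 98*d + 28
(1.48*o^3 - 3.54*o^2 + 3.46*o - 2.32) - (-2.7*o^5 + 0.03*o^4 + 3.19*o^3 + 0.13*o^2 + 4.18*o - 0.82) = 2.7*o^5 - 0.03*o^4 - 1.71*o^3 - 3.67*o^2 - 0.72*o - 1.5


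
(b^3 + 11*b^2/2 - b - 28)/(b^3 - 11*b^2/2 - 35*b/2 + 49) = (b + 4)/(b - 7)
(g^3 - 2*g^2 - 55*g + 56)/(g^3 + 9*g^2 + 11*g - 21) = (g - 8)/(g + 3)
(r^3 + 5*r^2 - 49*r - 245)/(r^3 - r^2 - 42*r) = (r^2 + 12*r + 35)/(r*(r + 6))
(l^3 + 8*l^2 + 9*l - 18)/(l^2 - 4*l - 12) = (-l^3 - 8*l^2 - 9*l + 18)/(-l^2 + 4*l + 12)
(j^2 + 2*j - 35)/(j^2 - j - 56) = (j - 5)/(j - 8)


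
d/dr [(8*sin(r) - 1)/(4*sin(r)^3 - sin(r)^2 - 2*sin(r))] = 2*(-32*sin(r)^3 + 10*sin(r)^2 - sin(r) - 1)*cos(r)/((sin(r) + 2*cos(2*r))^2*sin(r)^2)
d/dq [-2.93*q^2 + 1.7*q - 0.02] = 1.7 - 5.86*q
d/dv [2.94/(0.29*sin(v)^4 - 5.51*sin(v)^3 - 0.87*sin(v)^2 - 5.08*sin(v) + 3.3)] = (-3.4104*sin(v)^3 + 48.5982*sin(v)^2 + 5.1156*sin(v) + 14.9352)*cos(v)/(-0.29*sin(v)^4 + 5.51*sin(v)^3 + 0.87*sin(v)^2 + 5.08*sin(v) - 3.3)^2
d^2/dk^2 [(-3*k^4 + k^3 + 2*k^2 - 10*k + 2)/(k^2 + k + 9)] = 2*(-3*k^6 - 9*k^5 - 90*k^4 - 236*k^3 - 1479*k^2 + 519*k + 236)/(k^6 + 3*k^5 + 30*k^4 + 55*k^3 + 270*k^2 + 243*k + 729)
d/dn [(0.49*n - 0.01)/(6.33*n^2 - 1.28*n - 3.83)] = (-3.1017*n^2 + 0.1266*n - 1.8895)/(40.0689*n^4 - 16.2048*n^3 - 46.8494*n^2 + 9.8048*n + 14.6689)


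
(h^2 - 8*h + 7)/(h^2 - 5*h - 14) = (h - 1)/(h + 2)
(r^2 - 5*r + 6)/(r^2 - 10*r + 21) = (r - 2)/(r - 7)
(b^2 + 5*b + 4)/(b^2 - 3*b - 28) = (b + 1)/(b - 7)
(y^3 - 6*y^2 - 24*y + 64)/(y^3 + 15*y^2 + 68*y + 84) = (y^3 - 6*y^2 - 24*y + 64)/(y^3 + 15*y^2 + 68*y + 84)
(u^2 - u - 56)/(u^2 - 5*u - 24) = (u + 7)/(u + 3)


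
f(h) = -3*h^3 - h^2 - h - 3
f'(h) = -9*h^2 - 2*h - 1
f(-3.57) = 124.32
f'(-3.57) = -108.56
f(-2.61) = 46.14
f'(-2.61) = -57.09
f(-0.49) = -2.40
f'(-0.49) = -2.18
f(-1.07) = 0.60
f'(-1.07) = -9.16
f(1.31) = -12.77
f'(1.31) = -19.06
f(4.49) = -299.21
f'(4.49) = -191.42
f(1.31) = -12.77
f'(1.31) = -19.06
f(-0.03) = -2.97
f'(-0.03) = -0.95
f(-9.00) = 2112.00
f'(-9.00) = -712.00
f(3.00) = -96.00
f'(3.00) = -88.00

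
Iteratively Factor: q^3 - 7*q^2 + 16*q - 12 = (q - 2)*(q^2 - 5*q + 6) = (q - 3)*(q - 2)*(q - 2)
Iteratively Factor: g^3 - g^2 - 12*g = (g - 4)*(g^2 + 3*g) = g*(g - 4)*(g + 3)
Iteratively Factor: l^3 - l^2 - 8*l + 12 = (l + 3)*(l^2 - 4*l + 4) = (l - 2)*(l + 3)*(l - 2)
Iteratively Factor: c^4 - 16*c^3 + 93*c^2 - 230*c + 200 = (c - 2)*(c^3 - 14*c^2 + 65*c - 100) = (c - 5)*(c - 2)*(c^2 - 9*c + 20) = (c - 5)*(c - 4)*(c - 2)*(c - 5)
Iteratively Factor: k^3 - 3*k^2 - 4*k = (k)*(k^2 - 3*k - 4) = k*(k + 1)*(k - 4)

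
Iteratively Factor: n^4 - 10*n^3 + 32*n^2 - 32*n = (n)*(n^3 - 10*n^2 + 32*n - 32) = n*(n - 4)*(n^2 - 6*n + 8) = n*(n - 4)*(n - 2)*(n - 4)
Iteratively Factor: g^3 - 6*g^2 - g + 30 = (g + 2)*(g^2 - 8*g + 15) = (g - 5)*(g + 2)*(g - 3)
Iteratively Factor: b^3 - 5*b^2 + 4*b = (b - 1)*(b^2 - 4*b) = b*(b - 1)*(b - 4)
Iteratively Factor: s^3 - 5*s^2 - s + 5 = (s - 1)*(s^2 - 4*s - 5) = (s - 1)*(s + 1)*(s - 5)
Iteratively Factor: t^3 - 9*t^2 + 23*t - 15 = (t - 3)*(t^2 - 6*t + 5) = (t - 5)*(t - 3)*(t - 1)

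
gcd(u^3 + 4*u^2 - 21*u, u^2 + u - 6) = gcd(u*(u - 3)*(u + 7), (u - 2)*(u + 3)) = 1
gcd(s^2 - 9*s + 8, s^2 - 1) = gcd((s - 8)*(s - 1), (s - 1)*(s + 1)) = s - 1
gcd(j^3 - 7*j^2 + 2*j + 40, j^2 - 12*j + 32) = j - 4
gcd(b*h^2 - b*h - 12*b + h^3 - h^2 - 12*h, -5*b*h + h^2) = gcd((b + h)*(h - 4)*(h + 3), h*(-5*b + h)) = 1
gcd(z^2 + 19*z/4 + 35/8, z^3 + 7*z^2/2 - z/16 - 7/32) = z + 7/2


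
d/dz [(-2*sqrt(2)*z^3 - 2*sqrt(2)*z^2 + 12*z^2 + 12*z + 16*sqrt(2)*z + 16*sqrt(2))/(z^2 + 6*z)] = 2*(-sqrt(2)*z^4 - 12*sqrt(2)*z^3 - 14*sqrt(2)*z^2 + 30*z^2 - 16*sqrt(2)*z - 48*sqrt(2))/(z^2*(z^2 + 12*z + 36))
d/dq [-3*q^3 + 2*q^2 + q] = -9*q^2 + 4*q + 1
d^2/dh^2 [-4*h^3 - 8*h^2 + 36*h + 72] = -24*h - 16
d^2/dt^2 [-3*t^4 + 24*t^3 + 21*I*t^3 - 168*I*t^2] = -36*t^2 + t*(144 + 126*I) - 336*I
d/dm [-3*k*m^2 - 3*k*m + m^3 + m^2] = -6*k*m - 3*k + 3*m^2 + 2*m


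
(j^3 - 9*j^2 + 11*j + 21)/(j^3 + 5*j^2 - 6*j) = (j^3 - 9*j^2 + 11*j + 21)/(j*(j^2 + 5*j - 6))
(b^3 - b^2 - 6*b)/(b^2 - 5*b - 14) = b*(b - 3)/(b - 7)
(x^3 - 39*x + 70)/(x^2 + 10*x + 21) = (x^2 - 7*x + 10)/(x + 3)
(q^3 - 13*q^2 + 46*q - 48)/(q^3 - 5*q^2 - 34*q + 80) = (q - 3)/(q + 5)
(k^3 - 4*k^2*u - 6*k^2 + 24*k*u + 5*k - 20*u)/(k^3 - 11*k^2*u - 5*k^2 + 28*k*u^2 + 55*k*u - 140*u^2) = (1 - k)/(-k + 7*u)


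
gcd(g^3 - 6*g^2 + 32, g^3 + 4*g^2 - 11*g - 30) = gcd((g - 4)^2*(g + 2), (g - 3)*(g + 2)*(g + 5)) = g + 2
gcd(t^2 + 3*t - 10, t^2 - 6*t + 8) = t - 2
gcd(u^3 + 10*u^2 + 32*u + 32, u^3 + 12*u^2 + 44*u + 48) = u^2 + 6*u + 8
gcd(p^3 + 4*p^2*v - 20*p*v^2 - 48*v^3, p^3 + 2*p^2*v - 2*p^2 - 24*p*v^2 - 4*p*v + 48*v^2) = p^2 + 2*p*v - 24*v^2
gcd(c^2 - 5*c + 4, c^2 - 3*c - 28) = 1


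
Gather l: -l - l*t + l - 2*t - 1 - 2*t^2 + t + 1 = -l*t - 2*t^2 - t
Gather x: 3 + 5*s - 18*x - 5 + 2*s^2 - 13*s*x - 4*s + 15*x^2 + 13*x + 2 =2*s^2 + s + 15*x^2 + x*(-13*s - 5)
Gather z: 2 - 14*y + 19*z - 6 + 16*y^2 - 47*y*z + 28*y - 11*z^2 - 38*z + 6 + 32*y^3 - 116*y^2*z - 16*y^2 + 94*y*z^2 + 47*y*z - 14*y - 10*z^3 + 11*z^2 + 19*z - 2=32*y^3 - 116*y^2*z + 94*y*z^2 - 10*z^3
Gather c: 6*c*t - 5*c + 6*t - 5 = c*(6*t - 5) + 6*t - 5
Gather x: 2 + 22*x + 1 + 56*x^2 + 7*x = 56*x^2 + 29*x + 3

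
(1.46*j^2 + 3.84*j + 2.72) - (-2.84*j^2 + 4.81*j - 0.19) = 4.3*j^2 - 0.97*j + 2.91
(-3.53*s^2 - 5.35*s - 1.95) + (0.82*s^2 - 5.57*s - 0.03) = -2.71*s^2 - 10.92*s - 1.98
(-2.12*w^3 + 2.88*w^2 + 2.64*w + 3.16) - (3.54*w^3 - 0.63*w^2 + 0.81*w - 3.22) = -5.66*w^3 + 3.51*w^2 + 1.83*w + 6.38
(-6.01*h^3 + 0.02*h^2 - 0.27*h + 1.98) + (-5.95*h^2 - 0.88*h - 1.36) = -6.01*h^3 - 5.93*h^2 - 1.15*h + 0.62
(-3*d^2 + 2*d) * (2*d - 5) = -6*d^3 + 19*d^2 - 10*d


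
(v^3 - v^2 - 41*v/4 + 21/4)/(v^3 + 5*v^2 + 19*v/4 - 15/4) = (2*v - 7)/(2*v + 5)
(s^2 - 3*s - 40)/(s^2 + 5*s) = (s - 8)/s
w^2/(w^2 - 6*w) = w/(w - 6)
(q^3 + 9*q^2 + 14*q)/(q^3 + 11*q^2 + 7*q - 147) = q*(q + 2)/(q^2 + 4*q - 21)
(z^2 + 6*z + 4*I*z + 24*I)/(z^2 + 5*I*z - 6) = (z^2 + z*(6 + 4*I) + 24*I)/(z^2 + 5*I*z - 6)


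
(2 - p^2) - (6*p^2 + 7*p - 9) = -7*p^2 - 7*p + 11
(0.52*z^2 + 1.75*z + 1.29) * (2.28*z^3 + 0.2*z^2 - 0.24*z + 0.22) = 1.1856*z^5 + 4.094*z^4 + 3.1664*z^3 - 0.0476*z^2 + 0.0754*z + 0.2838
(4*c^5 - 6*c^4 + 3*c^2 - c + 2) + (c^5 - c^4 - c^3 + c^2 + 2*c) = 5*c^5 - 7*c^4 - c^3 + 4*c^2 + c + 2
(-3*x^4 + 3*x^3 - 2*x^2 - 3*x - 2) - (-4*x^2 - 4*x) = -3*x^4 + 3*x^3 + 2*x^2 + x - 2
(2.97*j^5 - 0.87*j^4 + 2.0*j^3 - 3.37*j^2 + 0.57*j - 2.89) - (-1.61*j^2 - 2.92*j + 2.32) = 2.97*j^5 - 0.87*j^4 + 2.0*j^3 - 1.76*j^2 + 3.49*j - 5.21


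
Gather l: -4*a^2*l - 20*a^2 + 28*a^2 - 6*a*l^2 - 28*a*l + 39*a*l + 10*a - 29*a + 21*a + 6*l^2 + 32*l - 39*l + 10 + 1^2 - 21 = 8*a^2 + 2*a + l^2*(6 - 6*a) + l*(-4*a^2 + 11*a - 7) - 10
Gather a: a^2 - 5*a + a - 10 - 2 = a^2 - 4*a - 12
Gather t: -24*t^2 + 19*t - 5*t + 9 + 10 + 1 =-24*t^2 + 14*t + 20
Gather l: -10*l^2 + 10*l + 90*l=-10*l^2 + 100*l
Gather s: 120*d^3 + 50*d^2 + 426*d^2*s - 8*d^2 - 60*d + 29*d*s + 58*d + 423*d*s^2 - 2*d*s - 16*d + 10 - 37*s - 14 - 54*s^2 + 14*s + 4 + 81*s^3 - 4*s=120*d^3 + 42*d^2 - 18*d + 81*s^3 + s^2*(423*d - 54) + s*(426*d^2 + 27*d - 27)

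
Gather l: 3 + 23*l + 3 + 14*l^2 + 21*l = 14*l^2 + 44*l + 6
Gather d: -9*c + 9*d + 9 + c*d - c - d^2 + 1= -10*c - d^2 + d*(c + 9) + 10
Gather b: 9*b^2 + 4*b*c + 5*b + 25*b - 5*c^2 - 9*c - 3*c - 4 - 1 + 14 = 9*b^2 + b*(4*c + 30) - 5*c^2 - 12*c + 9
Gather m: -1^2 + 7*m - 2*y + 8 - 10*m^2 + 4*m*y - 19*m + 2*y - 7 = -10*m^2 + m*(4*y - 12)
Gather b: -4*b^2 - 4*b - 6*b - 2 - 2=-4*b^2 - 10*b - 4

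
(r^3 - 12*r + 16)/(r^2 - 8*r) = (r^3 - 12*r + 16)/(r*(r - 8))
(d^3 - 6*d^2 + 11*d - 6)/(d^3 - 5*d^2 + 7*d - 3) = (d - 2)/(d - 1)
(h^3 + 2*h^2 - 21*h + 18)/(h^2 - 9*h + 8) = (h^2 + 3*h - 18)/(h - 8)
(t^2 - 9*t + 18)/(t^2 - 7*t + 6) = (t - 3)/(t - 1)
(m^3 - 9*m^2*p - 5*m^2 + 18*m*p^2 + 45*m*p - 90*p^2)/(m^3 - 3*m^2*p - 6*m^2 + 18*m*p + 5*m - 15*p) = (m - 6*p)/(m - 1)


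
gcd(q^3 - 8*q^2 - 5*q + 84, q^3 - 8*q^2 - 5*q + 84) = q^3 - 8*q^2 - 5*q + 84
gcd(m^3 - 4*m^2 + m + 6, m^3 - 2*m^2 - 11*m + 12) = 1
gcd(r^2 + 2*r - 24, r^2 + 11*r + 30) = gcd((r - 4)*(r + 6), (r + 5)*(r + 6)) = r + 6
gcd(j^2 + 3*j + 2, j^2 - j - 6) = j + 2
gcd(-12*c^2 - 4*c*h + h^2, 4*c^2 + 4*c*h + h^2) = 2*c + h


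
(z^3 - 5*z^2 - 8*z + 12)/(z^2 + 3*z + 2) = (z^2 - 7*z + 6)/(z + 1)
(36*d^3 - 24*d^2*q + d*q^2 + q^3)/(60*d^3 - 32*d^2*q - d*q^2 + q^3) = (-3*d + q)/(-5*d + q)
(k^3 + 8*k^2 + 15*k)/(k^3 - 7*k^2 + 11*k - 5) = k*(k^2 + 8*k + 15)/(k^3 - 7*k^2 + 11*k - 5)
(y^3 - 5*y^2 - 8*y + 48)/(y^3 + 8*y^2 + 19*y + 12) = (y^2 - 8*y + 16)/(y^2 + 5*y + 4)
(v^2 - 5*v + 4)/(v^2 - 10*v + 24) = (v - 1)/(v - 6)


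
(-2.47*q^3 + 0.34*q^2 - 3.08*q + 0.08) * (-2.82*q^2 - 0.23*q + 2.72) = 6.9654*q^5 - 0.3907*q^4 + 1.889*q^3 + 1.4076*q^2 - 8.396*q + 0.2176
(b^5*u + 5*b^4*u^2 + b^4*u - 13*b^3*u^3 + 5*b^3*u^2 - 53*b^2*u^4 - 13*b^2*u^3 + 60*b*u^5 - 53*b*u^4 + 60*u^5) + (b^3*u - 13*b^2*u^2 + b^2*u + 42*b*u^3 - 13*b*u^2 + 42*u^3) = b^5*u + 5*b^4*u^2 + b^4*u - 13*b^3*u^3 + 5*b^3*u^2 + b^3*u - 53*b^2*u^4 - 13*b^2*u^3 - 13*b^2*u^2 + b^2*u + 60*b*u^5 - 53*b*u^4 + 42*b*u^3 - 13*b*u^2 + 60*u^5 + 42*u^3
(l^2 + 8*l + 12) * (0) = 0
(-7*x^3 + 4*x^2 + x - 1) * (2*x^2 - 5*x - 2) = -14*x^5 + 43*x^4 - 4*x^3 - 15*x^2 + 3*x + 2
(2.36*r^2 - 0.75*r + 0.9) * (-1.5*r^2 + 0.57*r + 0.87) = -3.54*r^4 + 2.4702*r^3 + 0.2757*r^2 - 0.1395*r + 0.783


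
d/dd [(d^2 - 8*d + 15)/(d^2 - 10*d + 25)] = -2/(d^2 - 10*d + 25)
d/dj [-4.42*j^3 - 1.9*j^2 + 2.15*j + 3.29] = -13.26*j^2 - 3.8*j + 2.15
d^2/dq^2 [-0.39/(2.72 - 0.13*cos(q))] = (0.006591*sin(q)^2 - 0.137904*cos(q) + 0.006591)/(0.13*cos(q) - 2.72)^3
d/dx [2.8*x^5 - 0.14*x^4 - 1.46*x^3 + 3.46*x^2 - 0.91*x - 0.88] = 14.0*x^4 - 0.56*x^3 - 4.38*x^2 + 6.92*x - 0.91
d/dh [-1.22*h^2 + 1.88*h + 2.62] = 1.88 - 2.44*h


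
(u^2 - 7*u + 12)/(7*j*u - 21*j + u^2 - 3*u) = (u - 4)/(7*j + u)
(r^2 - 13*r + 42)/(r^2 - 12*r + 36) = (r - 7)/(r - 6)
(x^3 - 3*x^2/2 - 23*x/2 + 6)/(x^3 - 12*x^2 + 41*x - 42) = (2*x^3 - 3*x^2 - 23*x + 12)/(2*(x^3 - 12*x^2 + 41*x - 42))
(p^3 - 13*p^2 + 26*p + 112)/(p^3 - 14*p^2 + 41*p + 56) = (p + 2)/(p + 1)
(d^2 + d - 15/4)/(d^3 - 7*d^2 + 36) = (d^2 + d - 15/4)/(d^3 - 7*d^2 + 36)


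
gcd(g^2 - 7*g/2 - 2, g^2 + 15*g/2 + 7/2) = g + 1/2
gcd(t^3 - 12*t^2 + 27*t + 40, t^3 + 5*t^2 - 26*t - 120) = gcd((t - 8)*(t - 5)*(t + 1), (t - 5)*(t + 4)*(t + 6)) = t - 5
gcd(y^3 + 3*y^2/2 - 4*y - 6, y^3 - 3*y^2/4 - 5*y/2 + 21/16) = y + 3/2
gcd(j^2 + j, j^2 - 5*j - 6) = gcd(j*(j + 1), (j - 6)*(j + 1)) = j + 1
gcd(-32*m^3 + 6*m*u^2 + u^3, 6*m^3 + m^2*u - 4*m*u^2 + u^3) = -2*m + u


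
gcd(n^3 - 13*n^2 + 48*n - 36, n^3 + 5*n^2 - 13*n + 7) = n - 1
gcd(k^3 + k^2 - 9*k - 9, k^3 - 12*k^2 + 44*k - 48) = 1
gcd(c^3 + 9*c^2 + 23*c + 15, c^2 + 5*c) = c + 5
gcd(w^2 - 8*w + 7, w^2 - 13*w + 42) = w - 7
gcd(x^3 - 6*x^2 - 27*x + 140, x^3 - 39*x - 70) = x^2 - 2*x - 35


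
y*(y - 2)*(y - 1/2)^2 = y^4 - 3*y^3 + 9*y^2/4 - y/2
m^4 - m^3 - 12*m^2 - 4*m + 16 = (m - 4)*(m - 1)*(m + 2)^2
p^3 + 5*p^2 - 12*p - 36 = (p - 3)*(p + 2)*(p + 6)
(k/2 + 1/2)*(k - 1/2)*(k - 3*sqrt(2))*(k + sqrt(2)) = k^4/2 - sqrt(2)*k^3 + k^3/4 - 13*k^2/4 - sqrt(2)*k^2/2 - 3*k/2 + sqrt(2)*k/2 + 3/2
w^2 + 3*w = w*(w + 3)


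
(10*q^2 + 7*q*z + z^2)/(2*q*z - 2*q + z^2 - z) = (5*q + z)/(z - 1)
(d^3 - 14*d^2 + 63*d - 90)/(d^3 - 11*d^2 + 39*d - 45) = (d - 6)/(d - 3)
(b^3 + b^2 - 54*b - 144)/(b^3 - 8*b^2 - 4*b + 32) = (b^2 + 9*b + 18)/(b^2 - 4)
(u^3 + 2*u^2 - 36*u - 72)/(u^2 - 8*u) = (u^3 + 2*u^2 - 36*u - 72)/(u*(u - 8))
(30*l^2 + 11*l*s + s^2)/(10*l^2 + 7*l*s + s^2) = (6*l + s)/(2*l + s)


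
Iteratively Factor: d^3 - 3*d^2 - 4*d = (d)*(d^2 - 3*d - 4) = d*(d + 1)*(d - 4)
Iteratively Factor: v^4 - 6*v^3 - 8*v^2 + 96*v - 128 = (v - 4)*(v^3 - 2*v^2 - 16*v + 32) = (v - 4)*(v - 2)*(v^2 - 16) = (v - 4)^2*(v - 2)*(v + 4)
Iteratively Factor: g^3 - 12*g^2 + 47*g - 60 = (g - 4)*(g^2 - 8*g + 15) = (g - 5)*(g - 4)*(g - 3)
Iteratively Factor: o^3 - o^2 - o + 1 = (o - 1)*(o^2 - 1) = (o - 1)^2*(o + 1)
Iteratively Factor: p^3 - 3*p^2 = (p - 3)*(p^2) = p*(p - 3)*(p)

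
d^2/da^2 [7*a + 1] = 0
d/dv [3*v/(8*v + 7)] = 21/(8*v + 7)^2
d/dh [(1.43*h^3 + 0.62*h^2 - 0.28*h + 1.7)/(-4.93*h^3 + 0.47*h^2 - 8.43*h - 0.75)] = (3.7287*h^4 - 26.8706*h^3 + 16.8305*h^2 - 2.528*h + 14.541)/(24.3049*h^6 - 4.6342*h^5 + 83.3407*h^4 - 0.529199999999999*h^3 + 70.3599*h^2 + 12.645*h + 0.5625)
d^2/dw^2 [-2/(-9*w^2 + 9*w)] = 4*(-w*(w - 1) + (2*w - 1)^2)/(9*w^3*(w - 1)^3)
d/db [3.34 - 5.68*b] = -5.68000000000000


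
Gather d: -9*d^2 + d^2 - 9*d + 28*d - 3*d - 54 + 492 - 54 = -8*d^2 + 16*d + 384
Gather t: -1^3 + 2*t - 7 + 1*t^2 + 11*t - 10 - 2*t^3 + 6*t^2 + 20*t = -2*t^3 + 7*t^2 + 33*t - 18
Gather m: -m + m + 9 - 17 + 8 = 0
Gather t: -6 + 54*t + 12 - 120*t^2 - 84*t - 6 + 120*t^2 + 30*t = 0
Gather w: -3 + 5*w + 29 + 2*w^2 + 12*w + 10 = 2*w^2 + 17*w + 36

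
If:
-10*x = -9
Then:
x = 9/10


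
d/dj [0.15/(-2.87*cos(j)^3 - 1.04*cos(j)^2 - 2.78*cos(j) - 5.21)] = (1.2915*sin(j)^2 - 0.312*cos(j) - 1.7085)*sin(j)/(2.87*cos(j)^3 + 1.04*cos(j)^2 + 2.78*cos(j) + 5.21)^2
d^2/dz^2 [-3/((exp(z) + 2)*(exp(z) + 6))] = 12*(-exp(3*z) - 6*exp(2*z) - 4*exp(z) + 24)*exp(z)/(exp(6*z) + 24*exp(5*z) + 228*exp(4*z) + 1088*exp(3*z) + 2736*exp(2*z) + 3456*exp(z) + 1728)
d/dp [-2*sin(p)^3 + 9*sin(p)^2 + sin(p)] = (-6*sin(p)^2 + 18*sin(p) + 1)*cos(p)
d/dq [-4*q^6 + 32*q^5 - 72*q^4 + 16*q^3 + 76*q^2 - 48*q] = -24*q^5 + 160*q^4 - 288*q^3 + 48*q^2 + 152*q - 48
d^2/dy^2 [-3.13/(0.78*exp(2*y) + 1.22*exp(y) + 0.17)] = (-3.13*(1.56*exp(y) + 1.22)*(3.12*exp(y) + 2.44)*exp(y) + (9.7656*exp(y) + 3.8186)*(0.78*exp(2*y) + 1.22*exp(y) + 0.17))*exp(y)/(0.78*exp(2*y) + 1.22*exp(y) + 0.17)^3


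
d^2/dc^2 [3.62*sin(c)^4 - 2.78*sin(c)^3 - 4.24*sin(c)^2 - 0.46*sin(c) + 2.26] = -57.92*sin(c)^4 + 25.02*sin(c)^3 + 60.4*sin(c)^2 - 16.22*sin(c) - 8.48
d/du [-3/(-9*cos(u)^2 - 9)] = 4*sin(2*u)/(3*(cos(2*u) + 3)^2)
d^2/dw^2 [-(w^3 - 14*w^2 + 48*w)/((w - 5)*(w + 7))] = 10*(-23*w^3 + 336*w^2 - 1743*w + 2758)/(w^6 + 6*w^5 - 93*w^4 - 412*w^3 + 3255*w^2 + 7350*w - 42875)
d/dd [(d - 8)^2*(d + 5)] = (d - 8)*(3*d + 2)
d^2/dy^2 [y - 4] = 0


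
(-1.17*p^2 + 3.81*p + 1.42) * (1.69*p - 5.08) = -1.9773*p^3 + 12.3825*p^2 - 16.955*p - 7.2136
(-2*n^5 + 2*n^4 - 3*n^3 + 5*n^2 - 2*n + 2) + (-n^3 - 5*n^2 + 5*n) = -2*n^5 + 2*n^4 - 4*n^3 + 3*n + 2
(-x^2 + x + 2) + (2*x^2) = x^2 + x + 2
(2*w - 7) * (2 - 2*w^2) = -4*w^3 + 14*w^2 + 4*w - 14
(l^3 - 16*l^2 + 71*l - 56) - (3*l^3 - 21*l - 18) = -2*l^3 - 16*l^2 + 92*l - 38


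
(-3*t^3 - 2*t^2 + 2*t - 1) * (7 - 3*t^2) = 9*t^5 + 6*t^4 - 27*t^3 - 11*t^2 + 14*t - 7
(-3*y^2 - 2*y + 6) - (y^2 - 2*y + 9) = -4*y^2 - 3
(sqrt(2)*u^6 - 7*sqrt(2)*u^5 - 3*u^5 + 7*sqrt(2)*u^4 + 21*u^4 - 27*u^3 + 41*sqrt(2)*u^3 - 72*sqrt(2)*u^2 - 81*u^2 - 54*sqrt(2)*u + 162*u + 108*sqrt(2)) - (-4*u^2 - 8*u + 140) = sqrt(2)*u^6 - 7*sqrt(2)*u^5 - 3*u^5 + 7*sqrt(2)*u^4 + 21*u^4 - 27*u^3 + 41*sqrt(2)*u^3 - 72*sqrt(2)*u^2 - 77*u^2 - 54*sqrt(2)*u + 170*u - 140 + 108*sqrt(2)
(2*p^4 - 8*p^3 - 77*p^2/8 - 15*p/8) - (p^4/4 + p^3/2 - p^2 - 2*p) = 7*p^4/4 - 17*p^3/2 - 69*p^2/8 + p/8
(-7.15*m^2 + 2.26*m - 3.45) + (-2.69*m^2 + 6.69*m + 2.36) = -9.84*m^2 + 8.95*m - 1.09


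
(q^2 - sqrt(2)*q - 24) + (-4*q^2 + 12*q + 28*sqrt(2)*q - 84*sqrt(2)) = -3*q^2 + 12*q + 27*sqrt(2)*q - 84*sqrt(2) - 24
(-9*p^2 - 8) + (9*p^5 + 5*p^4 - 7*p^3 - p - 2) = 9*p^5 + 5*p^4 - 7*p^3 - 9*p^2 - p - 10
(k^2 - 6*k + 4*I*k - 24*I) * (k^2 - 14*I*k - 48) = k^4 - 6*k^3 - 10*I*k^3 + 8*k^2 + 60*I*k^2 - 48*k - 192*I*k + 1152*I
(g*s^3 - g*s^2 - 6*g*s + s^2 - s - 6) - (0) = g*s^3 - g*s^2 - 6*g*s + s^2 - s - 6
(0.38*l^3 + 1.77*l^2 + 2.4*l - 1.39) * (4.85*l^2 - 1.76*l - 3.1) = 1.843*l^5 + 7.9157*l^4 + 7.3468*l^3 - 16.4525*l^2 - 4.9936*l + 4.309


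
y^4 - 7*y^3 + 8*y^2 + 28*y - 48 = (y - 4)*(y - 3)*(y - 2)*(y + 2)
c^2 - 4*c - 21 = (c - 7)*(c + 3)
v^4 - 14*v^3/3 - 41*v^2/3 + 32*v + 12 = (v - 6)*(v - 2)*(v + 1/3)*(v + 3)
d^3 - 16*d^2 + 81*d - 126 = (d - 7)*(d - 6)*(d - 3)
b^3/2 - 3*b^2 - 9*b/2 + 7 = (b/2 + 1)*(b - 7)*(b - 1)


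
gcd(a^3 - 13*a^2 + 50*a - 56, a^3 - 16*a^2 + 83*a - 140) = a^2 - 11*a + 28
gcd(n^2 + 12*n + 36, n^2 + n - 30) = n + 6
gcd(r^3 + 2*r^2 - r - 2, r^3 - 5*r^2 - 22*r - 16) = r^2 + 3*r + 2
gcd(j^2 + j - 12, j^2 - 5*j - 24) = 1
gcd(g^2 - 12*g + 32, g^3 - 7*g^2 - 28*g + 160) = g^2 - 12*g + 32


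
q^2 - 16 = (q - 4)*(q + 4)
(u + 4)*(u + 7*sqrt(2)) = u^2 + 4*u + 7*sqrt(2)*u + 28*sqrt(2)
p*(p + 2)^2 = p^3 + 4*p^2 + 4*p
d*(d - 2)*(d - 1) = d^3 - 3*d^2 + 2*d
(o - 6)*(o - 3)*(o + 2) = o^3 - 7*o^2 + 36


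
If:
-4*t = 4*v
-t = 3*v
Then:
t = 0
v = 0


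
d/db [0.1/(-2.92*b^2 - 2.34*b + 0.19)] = (0.584*b + 0.234)/(2.92*b^2 + 2.34*b - 0.19)^2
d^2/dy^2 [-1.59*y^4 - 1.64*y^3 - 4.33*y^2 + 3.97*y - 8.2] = -19.08*y^2 - 9.84*y - 8.66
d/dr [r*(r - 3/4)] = 2*r - 3/4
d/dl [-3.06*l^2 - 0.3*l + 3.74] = -6.12*l - 0.3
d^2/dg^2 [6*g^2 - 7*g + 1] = 12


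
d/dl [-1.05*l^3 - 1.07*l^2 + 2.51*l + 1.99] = -3.15*l^2 - 2.14*l + 2.51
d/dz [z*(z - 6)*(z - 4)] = 3*z^2 - 20*z + 24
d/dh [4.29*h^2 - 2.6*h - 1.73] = 8.58*h - 2.6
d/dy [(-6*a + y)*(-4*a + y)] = -10*a + 2*y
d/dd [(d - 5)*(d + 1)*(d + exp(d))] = (d - 5)*(d + 1)*(exp(d) + 1) + (d - 5)*(d + exp(d)) + (d + 1)*(d + exp(d))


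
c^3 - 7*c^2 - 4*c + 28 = (c - 7)*(c - 2)*(c + 2)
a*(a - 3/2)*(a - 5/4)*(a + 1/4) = a^4 - 5*a^3/2 + 19*a^2/16 + 15*a/32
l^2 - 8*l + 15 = (l - 5)*(l - 3)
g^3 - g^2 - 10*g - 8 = (g - 4)*(g + 1)*(g + 2)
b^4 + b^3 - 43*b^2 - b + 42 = (b - 6)*(b - 1)*(b + 1)*(b + 7)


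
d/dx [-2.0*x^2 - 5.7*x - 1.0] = -4.0*x - 5.7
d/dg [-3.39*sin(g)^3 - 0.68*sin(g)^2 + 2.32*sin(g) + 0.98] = (-10.17*sin(g)^2 - 1.36*sin(g) + 2.32)*cos(g)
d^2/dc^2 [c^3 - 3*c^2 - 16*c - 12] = 6*c - 6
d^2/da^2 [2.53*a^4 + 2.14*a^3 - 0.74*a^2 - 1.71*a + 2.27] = 30.36*a^2 + 12.84*a - 1.48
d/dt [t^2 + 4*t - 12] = 2*t + 4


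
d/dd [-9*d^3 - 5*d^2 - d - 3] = -27*d^2 - 10*d - 1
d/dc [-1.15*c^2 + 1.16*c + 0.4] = 1.16 - 2.3*c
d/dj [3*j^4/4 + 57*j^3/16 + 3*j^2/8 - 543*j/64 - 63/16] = 3*j^3 + 171*j^2/16 + 3*j/4 - 543/64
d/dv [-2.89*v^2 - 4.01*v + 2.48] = -5.78*v - 4.01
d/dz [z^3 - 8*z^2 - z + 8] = 3*z^2 - 16*z - 1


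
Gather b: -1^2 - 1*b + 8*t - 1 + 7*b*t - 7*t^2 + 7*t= b*(7*t - 1) - 7*t^2 + 15*t - 2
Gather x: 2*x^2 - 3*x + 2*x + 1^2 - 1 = 2*x^2 - x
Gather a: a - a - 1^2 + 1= 0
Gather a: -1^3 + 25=24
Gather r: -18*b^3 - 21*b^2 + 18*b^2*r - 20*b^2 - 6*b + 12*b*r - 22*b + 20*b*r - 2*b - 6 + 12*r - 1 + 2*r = -18*b^3 - 41*b^2 - 30*b + r*(18*b^2 + 32*b + 14) - 7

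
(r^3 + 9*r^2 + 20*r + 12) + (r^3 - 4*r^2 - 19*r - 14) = 2*r^3 + 5*r^2 + r - 2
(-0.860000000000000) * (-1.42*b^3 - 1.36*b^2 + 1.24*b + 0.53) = 1.2212*b^3 + 1.1696*b^2 - 1.0664*b - 0.4558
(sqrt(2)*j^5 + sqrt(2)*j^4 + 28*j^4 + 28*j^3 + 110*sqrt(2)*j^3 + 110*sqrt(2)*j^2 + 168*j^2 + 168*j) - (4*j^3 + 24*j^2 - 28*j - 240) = sqrt(2)*j^5 + sqrt(2)*j^4 + 28*j^4 + 24*j^3 + 110*sqrt(2)*j^3 + 144*j^2 + 110*sqrt(2)*j^2 + 196*j + 240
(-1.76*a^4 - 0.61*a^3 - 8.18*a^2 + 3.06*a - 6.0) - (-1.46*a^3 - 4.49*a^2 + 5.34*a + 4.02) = -1.76*a^4 + 0.85*a^3 - 3.69*a^2 - 2.28*a - 10.02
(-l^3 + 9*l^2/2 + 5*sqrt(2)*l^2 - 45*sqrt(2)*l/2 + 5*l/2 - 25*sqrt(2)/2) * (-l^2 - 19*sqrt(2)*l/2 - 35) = l^5 - 9*l^4/2 + 9*sqrt(2)*l^4/2 - 125*l^3/2 - 81*sqrt(2)*l^3/4 - 745*sqrt(2)*l^2/4 + 270*l^2 + 150*l + 1575*sqrt(2)*l/2 + 875*sqrt(2)/2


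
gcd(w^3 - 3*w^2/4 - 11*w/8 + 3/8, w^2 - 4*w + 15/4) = w - 3/2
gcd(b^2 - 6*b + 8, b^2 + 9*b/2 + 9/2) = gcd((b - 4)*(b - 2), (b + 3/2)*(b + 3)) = 1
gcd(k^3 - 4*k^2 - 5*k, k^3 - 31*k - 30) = k + 1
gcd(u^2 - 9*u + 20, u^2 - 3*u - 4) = u - 4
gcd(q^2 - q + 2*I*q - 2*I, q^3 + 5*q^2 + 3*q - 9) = q - 1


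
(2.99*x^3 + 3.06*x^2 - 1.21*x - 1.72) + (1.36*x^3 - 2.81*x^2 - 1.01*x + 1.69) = 4.35*x^3 + 0.25*x^2 - 2.22*x - 0.03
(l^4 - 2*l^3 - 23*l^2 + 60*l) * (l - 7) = l^5 - 9*l^4 - 9*l^3 + 221*l^2 - 420*l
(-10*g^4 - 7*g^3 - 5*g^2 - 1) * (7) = -70*g^4 - 49*g^3 - 35*g^2 - 7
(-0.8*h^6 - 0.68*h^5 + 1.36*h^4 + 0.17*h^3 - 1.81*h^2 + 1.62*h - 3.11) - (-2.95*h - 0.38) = -0.8*h^6 - 0.68*h^5 + 1.36*h^4 + 0.17*h^3 - 1.81*h^2 + 4.57*h - 2.73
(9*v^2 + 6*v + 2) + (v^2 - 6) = 10*v^2 + 6*v - 4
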